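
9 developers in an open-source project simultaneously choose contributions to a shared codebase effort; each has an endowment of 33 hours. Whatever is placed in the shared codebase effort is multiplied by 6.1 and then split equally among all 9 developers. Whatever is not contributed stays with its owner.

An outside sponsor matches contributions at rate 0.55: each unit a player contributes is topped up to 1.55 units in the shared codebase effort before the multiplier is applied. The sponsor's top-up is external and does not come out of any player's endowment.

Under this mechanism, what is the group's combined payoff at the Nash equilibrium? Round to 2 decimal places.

2808.14 hours

Under the mechanism each unit contributed yields 6.1 × 1.55 / 9 = 1.0506 back to its contributor per unit of net cost, which exceeds 1, making full contribution the dominant choice for everyone.
At the Nash equilibrium everyone contributes 33. Group total payoff = 6.1 × 1.55 × 297 = 2808.14.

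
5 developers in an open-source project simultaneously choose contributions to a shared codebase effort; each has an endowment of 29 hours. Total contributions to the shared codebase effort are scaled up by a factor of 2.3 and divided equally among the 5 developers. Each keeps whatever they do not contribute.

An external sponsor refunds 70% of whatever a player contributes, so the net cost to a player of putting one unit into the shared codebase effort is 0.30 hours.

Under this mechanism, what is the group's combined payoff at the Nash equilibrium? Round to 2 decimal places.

The effective private return per unit is now (2.3/5) / 0.30 = 1.5333 > 1, so every player's dominant strategy flips to full contribution.
At the Nash equilibrium everyone contributes 29. Group total payoff = 5 × (29 × 0.70 + 2.3 × 29) = 435.00.

435.00 hours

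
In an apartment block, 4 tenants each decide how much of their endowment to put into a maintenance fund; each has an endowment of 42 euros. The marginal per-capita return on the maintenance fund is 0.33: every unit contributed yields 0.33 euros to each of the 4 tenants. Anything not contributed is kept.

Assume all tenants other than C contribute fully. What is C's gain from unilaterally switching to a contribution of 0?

28.14 euros

Switching from a contribution of 42 to 0 lets C keep an extra 42 euros, but lowers the maintenance fund by 42, which costs C their own share of that drop: 0.33 × 42 = 13.86.
Net gain = 42 − 13.86 = 28.14. The private return per contributed unit (0.33) is below 1, so free-riding is indeed the best response regardless of what the others do.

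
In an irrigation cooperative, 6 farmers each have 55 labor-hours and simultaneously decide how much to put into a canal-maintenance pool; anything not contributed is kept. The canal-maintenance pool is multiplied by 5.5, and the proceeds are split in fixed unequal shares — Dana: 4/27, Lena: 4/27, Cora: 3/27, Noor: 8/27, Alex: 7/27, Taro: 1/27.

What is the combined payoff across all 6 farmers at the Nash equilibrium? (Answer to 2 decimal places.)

Each unit j contributes comes back to j as 5.5 × (j's share), so j prefers to contribute only if that share exceeds 1/5.5 = 0.1818; otherwise keeping the unit dominates.
Noor and Alex are above the threshold, contributing 55 each; the remaining 4 contribute 0. Total contributed: 110.
The canal-maintenance pool pays out 5.5 × 110 = 605.00 in total (split across the unequal shares, but the aggregate is all that matters for the group sum).
The 4 free-riders keep 55 each, adding 220. Group total = 220 + 605.00 = 825.00.

825.00 labor-hours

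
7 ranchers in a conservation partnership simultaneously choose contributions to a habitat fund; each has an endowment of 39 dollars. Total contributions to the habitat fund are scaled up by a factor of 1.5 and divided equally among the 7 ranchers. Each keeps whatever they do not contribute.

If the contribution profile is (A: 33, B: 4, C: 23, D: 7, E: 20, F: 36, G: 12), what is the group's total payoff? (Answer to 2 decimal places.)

340.50 dollars

Total contributed: 33 + 4 + 23 + 7 + 20 + 36 + 12 = 135; total kept: 7 × 39 − 135 = 138.
The habitat fund pays out 1.5 × 135 = 202.50 in aggregate.
Group total = 138 + 202.50 = 340.50.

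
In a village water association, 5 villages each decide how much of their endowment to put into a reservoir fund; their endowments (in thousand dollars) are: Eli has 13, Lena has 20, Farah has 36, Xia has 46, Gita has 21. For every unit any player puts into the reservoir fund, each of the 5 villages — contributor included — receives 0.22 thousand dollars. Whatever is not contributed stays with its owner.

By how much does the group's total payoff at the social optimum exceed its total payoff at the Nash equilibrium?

13.60 thousand dollars

The private return per contributed unit is 0.22 < 1 for everyone, so the Nash equilibrium is zero contribution and the group total is Σ E_j = 13 + 20 + 36 + 46 + 21 = 136.
Each contributed unit returns 1.100 to the group, so the social optimum is full contribution by everyone: group total = 1.100 × 136 = 149.60.
Efficiency loss = (1.100 − 1) × 136 = 13.60.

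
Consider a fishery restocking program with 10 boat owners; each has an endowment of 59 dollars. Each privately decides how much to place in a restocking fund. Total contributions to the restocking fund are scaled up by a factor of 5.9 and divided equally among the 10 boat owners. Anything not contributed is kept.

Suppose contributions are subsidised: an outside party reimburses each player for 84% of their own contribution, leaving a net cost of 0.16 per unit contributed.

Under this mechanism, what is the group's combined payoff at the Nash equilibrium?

3976.60 dollars

Under the mechanism each unit contributed yields (5.9/10) / 0.16 = 3.6875 back to its contributor per unit of net cost, which exceeds 1, making full contribution the dominant choice for everyone.
At the Nash equilibrium everyone contributes 59. Group total payoff = 10 × (59 × 0.84 + 5.9 × 59) = 3976.60.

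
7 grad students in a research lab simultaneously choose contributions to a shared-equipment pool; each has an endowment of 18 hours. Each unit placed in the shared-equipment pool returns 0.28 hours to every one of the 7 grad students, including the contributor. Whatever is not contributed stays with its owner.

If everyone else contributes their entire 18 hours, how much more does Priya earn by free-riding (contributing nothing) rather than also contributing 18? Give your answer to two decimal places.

Switching from a contribution of 18 to 0 lets Priya keep an extra 18 hours, but lowers the shared-equipment pool by 18, which costs Priya their own share of that drop: 0.28 × 18 = 5.04.
Net gain = 18 − 5.04 = 12.96. The private return per contributed unit (0.28) is below 1, so free-riding is indeed the best response regardless of what the others do.

12.96 hours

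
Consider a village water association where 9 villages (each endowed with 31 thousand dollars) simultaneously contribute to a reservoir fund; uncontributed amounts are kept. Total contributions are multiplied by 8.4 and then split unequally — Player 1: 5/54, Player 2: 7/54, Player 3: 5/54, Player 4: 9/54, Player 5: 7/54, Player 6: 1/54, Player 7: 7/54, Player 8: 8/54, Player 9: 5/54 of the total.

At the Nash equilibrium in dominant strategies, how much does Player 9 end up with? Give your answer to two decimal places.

151.56 thousand dollars

Player j's private return per contributed unit is 8.4 × (j's share). Contributing is weakly dominant for j when that share is at least 1/8.4 = 0.1190, and contributing 0 is dominant otherwise.
Player 2, Player 4, Player 5, Player 7 and Player 8 clear that bar, contributing 31 each; the remaining 4 contribute 0. Total contributed: 155.
Player 9 keeps 31 and receives 8.4 × 155 × 5/54 = 120.56 from the reservoir fund, for a payoff of 151.56.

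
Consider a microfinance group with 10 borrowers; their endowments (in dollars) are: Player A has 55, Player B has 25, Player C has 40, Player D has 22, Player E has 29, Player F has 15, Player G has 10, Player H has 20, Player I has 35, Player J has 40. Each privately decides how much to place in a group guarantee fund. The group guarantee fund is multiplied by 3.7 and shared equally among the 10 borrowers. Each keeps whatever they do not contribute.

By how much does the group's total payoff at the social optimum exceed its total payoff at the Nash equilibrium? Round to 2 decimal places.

785.70 dollars

The private return per contributed unit is 3.7/10 = 0.3700 < 1 for every player regardless of endowment, so the Nash equilibrium is zero contribution and the group total is Σ E_j = 55 + 25 + 40 + 22 + 29 + 15 + 10 + 20 + 35 + 40 = 291.
Each contributed unit returns 3.700 to the group, so the social optimum is full contribution by everyone: group total = 3.700 × 291 = 1076.70.
Efficiency loss = (3.700 − 1) × 291 = 785.70.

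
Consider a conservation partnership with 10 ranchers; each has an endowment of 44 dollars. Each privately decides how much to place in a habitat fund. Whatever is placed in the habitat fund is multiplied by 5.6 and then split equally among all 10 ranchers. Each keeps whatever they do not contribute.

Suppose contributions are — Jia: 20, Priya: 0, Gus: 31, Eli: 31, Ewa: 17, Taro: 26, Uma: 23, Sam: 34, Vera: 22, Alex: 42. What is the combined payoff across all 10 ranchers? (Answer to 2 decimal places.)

Total contributed: 20 + 0 + 31 + 31 + 17 + 26 + 23 + 34 + 22 + 42 = 246; total kept: 10 × 44 − 246 = 194.
The habitat fund pays out 5.6 × 246 = 1377.60 in aggregate.
Group total = 194 + 1377.60 = 1571.60.

1571.60 dollars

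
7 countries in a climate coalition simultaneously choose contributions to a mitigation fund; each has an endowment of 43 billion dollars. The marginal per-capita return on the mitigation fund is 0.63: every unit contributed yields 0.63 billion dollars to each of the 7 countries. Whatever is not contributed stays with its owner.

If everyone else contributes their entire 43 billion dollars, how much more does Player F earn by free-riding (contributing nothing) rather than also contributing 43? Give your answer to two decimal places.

Switching from a contribution of 43 to 0 lets Player F keep an extra 43 billion dollars, but lowers the mitigation fund by 43, which costs Player F their own share of that drop: 0.63 × 43 = 27.09.
Net gain = 43 − 27.09 = 15.91. The private return per contributed unit (0.63) is below 1, so free-riding is indeed the best response regardless of what the others do.

15.91 billion dollars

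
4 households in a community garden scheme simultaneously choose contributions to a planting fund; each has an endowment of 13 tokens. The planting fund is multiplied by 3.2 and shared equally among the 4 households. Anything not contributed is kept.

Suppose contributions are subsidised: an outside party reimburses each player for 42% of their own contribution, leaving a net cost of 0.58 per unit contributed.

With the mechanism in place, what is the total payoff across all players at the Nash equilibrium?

The effective private return per unit is now (3.2/4) / 0.58 = 1.3793 > 1, so every player's dominant strategy flips to full contribution.
At the Nash equilibrium everyone contributes 13. Group total payoff = 4 × (13 × 0.42 + 3.2 × 13) = 188.24.

188.24 tokens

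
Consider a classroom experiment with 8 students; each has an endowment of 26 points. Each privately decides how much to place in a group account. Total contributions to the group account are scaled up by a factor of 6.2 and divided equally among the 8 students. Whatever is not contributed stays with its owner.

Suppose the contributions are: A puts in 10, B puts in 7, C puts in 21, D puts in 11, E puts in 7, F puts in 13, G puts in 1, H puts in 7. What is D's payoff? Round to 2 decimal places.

74.68 points

Total contributed: 10 + 7 + 21 + 11 + 7 + 13 + 1 + 7 = 77.
Each receives 6.2 × 77 / 8 = 59.68 from the group account.
D keeps 26 − 11 = 15, so D's payoff is 15 + 59.68 = 74.68.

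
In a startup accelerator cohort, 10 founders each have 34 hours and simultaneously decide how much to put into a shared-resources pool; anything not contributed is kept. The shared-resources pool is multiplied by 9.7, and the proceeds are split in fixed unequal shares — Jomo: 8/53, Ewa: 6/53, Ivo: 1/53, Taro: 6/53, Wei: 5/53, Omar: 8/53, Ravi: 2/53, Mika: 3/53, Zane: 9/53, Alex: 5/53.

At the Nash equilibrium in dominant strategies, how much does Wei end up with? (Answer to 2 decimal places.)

A player with share s gets back 9.7·s per unit contributed, so full contribution is dominant for anyone with s > 1/9.7 = 0.1031 and zero contribution is dominant for anyone below.
Jomo, Ewa, Taro, Omar and Zane clear that bar, contributing 34 each; the remaining 5 contribute 0. Total contributed: 170.
Wei keeps 34 and receives 9.7 × 170 × 5/53 = 155.57 from the shared-resources pool, for a payoff of 189.57.

189.57 hours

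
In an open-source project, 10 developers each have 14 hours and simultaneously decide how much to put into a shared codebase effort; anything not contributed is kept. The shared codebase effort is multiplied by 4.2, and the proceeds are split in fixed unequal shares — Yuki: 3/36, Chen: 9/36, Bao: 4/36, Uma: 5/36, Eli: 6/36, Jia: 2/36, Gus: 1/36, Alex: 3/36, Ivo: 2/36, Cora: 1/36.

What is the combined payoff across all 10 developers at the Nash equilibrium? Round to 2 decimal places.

For player j, contributing a unit is worthwhile iff 4.2 × (j's share) ≥ 1, i.e. iff j's share is at least 0.2381.
Chen alone (share 9/36) is above the threshold, contributing 14; the remaining 9 contribute 0. Total contributed: 14.
The shared codebase effort pays out 4.2 × 14 = 58.80 in total (split across the unequal shares, but the aggregate is all that matters for the group sum).
The 9 free-riders keep 14 each, adding 126. Group total = 126 + 58.80 = 184.80.

184.80 hours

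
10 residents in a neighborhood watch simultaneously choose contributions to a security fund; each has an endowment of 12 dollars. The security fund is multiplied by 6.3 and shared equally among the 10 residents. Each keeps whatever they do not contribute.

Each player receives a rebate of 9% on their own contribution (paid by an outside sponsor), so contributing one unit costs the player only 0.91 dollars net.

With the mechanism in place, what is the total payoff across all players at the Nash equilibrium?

120.00 dollars

The effective private return is (6.3/10) / 0.91 = 0.6923, which is still under 1, so the mechanism doesn't change anyone's dominant strategy: zero contribution.
Everyone keeps their endowment and the group total is 10 × 12 = 120.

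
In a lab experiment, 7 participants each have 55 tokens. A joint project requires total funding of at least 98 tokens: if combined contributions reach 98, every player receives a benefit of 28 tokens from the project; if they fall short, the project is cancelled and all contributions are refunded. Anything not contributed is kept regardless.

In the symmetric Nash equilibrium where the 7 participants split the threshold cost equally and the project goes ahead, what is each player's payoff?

69 tokens

Equal share of the threshold: 98/7 = 14.
At this profile no one gains by cutting their contribution: any cut drops the total below 98, the project is cancelled, contributions are refunded, and the deviator ends with 55, which is less than 55 − 14 + 28 = 69. Contributing more than 14 just wastes the excess. So contributing exactly 14 is a best response.
Each player's payoff: 55 − 14 + 28 = 69.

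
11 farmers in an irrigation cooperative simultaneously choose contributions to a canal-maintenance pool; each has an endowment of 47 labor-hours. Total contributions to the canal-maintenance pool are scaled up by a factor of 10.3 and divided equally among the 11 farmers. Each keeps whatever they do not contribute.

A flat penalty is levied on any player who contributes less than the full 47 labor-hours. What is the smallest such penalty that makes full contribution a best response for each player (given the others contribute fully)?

2.99 labor-hours

Given the others contribute fully, the best deviation is to contribute 0 (any partial contribution still incurs the fine and gives up units whose private return 0.9364 is below 1).
Deviating from 47 to 0 saves 47 labor-hours but forfeits the deviator's share of the drop in the canal-maintenance pool: 10.3/11 × 47 = 44.01.
So the deviation gain is 47 − 44.01 = 2.99, and the fine must be at least 2.99 labor-hours to wipe it out.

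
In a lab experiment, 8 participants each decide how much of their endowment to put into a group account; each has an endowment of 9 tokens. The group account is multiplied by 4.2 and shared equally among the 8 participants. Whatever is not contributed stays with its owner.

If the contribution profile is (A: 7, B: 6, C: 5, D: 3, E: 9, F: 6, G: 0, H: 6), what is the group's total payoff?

206.40 tokens

Total contributed: 7 + 6 + 5 + 3 + 9 + 6 + 0 + 6 = 42; total kept: 8 × 9 − 42 = 30.
The group account pays out 4.2 × 42 = 176.40 in aggregate.
Group total = 30 + 176.40 = 206.40.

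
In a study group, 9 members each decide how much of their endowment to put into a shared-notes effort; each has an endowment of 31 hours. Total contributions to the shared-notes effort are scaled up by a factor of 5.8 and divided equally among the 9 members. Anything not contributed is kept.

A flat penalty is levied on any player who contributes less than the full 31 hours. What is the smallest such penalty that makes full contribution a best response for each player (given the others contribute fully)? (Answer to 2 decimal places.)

11.02 hours

Given the others contribute fully, the best deviation is to contribute 0 (any partial contribution still incurs the fine and gives up units whose private return 0.6444 is below 1).
Deviating from 31 to 0 saves 31 hours but forfeits the deviator's share of the drop in the shared-notes effort: 5.8/9 × 31 = 19.98.
So the deviation gain is 31 − 19.98 = 11.02, and the fine must be at least 11.02 hours to wipe it out.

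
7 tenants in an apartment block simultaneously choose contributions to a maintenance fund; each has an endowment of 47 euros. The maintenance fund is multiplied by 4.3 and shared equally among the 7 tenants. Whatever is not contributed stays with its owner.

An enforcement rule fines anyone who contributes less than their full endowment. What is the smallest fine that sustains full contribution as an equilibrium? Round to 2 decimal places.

18.13 euros

Given the others contribute fully, the best deviation is to contribute 0 (any partial contribution still incurs the fine and gives up units whose private return 0.6143 is below 1).
Deviating from 47 to 0 saves 47 euros but forfeits the deviator's share of the drop in the maintenance fund: 4.3/7 × 47 = 28.87.
So the deviation gain is 47 − 28.87 = 18.13, and the fine must be at least 18.13 euros to wipe it out.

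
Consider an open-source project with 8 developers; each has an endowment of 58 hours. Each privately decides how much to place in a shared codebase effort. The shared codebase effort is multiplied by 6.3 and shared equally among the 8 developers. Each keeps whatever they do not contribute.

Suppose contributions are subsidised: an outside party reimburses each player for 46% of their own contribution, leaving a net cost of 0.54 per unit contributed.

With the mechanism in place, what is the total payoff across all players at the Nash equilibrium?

Under the mechanism each unit contributed yields (6.3/8) / 0.54 = 1.4583 back to its contributor per unit of net cost, which exceeds 1, making full contribution the dominant choice for everyone.
At the Nash equilibrium everyone contributes 58. Group total payoff = 8 × (58 × 0.46 + 6.3 × 58) = 3136.64.

3136.64 hours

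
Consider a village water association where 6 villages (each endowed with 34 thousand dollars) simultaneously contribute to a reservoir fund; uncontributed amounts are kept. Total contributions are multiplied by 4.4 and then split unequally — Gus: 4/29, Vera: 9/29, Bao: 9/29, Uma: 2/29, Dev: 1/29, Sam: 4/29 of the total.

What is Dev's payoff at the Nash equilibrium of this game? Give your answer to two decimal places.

44.32 thousand dollars

Player j's private return per contributed unit is 4.4 × (j's share). Contributing is weakly dominant for j when that share is at least 1/4.4 = 0.2273, and contributing 0 is dominant otherwise.
Vera and Bao are above the threshold, contributing 34 each; the remaining 4 contribute 0. Total contributed: 68.
Dev keeps 34 and receives 4.4 × 68 × 1/29 = 10.32 from the reservoir fund, for a payoff of 44.32.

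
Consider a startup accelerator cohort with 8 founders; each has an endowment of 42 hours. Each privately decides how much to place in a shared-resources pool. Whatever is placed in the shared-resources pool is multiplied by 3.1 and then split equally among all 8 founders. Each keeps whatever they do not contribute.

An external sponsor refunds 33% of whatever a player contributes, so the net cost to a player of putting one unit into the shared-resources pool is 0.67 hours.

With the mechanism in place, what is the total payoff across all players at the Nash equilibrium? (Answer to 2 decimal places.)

336.00 hours

The effective private return is (3.1/8) / 0.67 = 0.5784, which is still under 1, so the mechanism doesn't change anyone's dominant strategy: zero contribution.
Everyone keeps their endowment and the group total is 8 × 42 = 336.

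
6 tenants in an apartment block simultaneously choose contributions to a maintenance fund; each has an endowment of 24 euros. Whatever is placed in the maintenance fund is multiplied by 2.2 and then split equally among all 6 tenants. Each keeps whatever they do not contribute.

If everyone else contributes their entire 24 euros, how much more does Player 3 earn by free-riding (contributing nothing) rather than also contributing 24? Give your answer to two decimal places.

Switching from a contribution of 24 to 0 lets Player 3 keep an extra 24 euros, but lowers the maintenance fund by 24, which costs Player 3 their own share of that drop: 2.2/6 × 24 = 8.80.
Net gain = 24 − 8.80 = 15.20. The private return per contributed unit (0.3667) is below 1, so free-riding is indeed the best response regardless of what the others do.

15.20 euros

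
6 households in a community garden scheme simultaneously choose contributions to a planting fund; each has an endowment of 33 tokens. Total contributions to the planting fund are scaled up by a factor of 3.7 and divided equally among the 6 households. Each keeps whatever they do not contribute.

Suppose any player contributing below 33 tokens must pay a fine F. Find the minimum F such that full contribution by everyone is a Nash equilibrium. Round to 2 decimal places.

Given the others contribute fully, the best deviation is to contribute 0 (any partial contribution still incurs the fine and gives up units whose private return 0.6167 is below 1).
Deviating from 33 to 0 saves 33 tokens but forfeits the deviator's share of the drop in the planting fund: 3.7/6 × 33 = 20.35.
So the deviation gain is 33 − 20.35 = 12.65, and the fine must be at least 12.65 tokens to wipe it out.

12.65 tokens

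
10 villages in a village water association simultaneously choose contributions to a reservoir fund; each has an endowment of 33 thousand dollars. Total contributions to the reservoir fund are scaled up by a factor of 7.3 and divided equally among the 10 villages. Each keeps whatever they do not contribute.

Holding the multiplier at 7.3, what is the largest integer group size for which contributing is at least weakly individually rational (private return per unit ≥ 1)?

7

Private return per unit is 7.3/(group size), which is ≥ 1 whenever the group size is ≤ 7.3.
The largest such integer is 7.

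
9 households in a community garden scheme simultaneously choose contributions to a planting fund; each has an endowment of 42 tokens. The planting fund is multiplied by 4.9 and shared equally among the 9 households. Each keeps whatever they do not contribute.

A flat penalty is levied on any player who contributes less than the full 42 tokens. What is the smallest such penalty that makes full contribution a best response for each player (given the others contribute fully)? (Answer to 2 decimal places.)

19.13 tokens

Given the others contribute fully, the best deviation is to contribute 0 (any partial contribution still incurs the fine and gives up units whose private return 0.5444 is below 1).
Deviating from 42 to 0 saves 42 tokens but forfeits the deviator's share of the drop in the planting fund: 4.9/9 × 42 = 22.87.
So the deviation gain is 42 − 22.87 = 19.13, and the fine must be at least 19.13 tokens to wipe it out.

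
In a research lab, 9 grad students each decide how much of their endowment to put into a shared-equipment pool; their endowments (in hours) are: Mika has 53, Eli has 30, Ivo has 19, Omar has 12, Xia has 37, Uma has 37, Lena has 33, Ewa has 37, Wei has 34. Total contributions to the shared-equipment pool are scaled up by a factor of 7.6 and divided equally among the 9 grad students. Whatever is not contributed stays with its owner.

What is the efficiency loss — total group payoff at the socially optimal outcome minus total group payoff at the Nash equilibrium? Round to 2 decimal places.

The private return per contributed unit is 7.6/9 = 0.8444 < 1 for every player regardless of endowment, so the Nash equilibrium is zero contribution and the group total is Σ E_j = 53 + 30 + 19 + 12 + 37 + 37 + 33 + 37 + 34 = 292.
Each contributed unit returns 7.600 to the group, so the social optimum is full contribution by everyone: group total = 7.600 × 292 = 2219.20.
Efficiency loss = (7.600 − 1) × 292 = 1927.20.

1927.20 hours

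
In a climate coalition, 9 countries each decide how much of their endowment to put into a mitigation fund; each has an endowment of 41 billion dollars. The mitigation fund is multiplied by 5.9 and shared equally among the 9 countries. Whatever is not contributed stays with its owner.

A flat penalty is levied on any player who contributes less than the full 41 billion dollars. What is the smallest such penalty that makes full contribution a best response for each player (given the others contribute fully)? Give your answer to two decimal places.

Given the others contribute fully, the best deviation is to contribute 0 (any partial contribution still incurs the fine and gives up units whose private return 0.6556 is below 1).
Deviating from 41 to 0 saves 41 billion dollars but forfeits the deviator's share of the drop in the mitigation fund: 5.9/9 × 41 = 26.88.
So the deviation gain is 41 − 26.88 = 14.12, and the fine must be at least 14.12 billion dollars to wipe it out.

14.12 billion dollars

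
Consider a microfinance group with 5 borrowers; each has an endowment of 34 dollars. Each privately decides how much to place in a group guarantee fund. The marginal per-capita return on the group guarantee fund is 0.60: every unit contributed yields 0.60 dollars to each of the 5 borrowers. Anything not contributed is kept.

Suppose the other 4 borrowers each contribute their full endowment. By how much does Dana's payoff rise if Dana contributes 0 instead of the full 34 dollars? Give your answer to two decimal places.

Switching from a contribution of 34 to 0 lets Dana keep an extra 34 dollars, but lowers the group guarantee fund by 34, which costs Dana their own share of that drop: 0.60 × 34 = 20.40.
Net gain = 34 − 20.40 = 13.60. The private return per contributed unit (0.60) is below 1, so free-riding is indeed the best response regardless of what the others do.

13.60 dollars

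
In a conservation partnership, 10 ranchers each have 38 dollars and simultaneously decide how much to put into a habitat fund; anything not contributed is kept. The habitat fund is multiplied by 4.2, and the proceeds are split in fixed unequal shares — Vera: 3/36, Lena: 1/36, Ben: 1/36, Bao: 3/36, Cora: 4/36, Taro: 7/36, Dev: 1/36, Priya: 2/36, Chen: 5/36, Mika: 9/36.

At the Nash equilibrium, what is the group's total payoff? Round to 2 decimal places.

501.60 dollars

Each unit j contributes comes back to j as 4.2 × (j's share), so j prefers to contribute only if that share exceeds 1/4.2 = 0.2381; otherwise keeping the unit dominates.
The only share above 0.2381 is Mika's 9/36, contributing 38; the remaining 9 contribute 0. Total contributed: 38.
The habitat fund pays out 4.2 × 38 = 159.60 in total (split across the unequal shares, but the aggregate is all that matters for the group sum).
The 9 free-riders keep 38 each, adding 342. Group total = 342 + 159.60 = 501.60.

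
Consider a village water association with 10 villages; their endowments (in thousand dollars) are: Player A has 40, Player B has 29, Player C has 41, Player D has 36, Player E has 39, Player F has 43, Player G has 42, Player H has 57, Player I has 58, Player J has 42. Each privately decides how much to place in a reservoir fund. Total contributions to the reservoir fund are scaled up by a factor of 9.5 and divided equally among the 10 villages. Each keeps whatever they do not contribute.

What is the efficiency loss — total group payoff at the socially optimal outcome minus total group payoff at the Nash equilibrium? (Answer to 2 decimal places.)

3629.50 thousand dollars

The private return per contributed unit is 9.5/10 = 0.9500 < 1 for every player regardless of endowment, so the Nash equilibrium is zero contribution and the group total is Σ E_j = 40 + 29 + 41 + 36 + 39 + 43 + 42 + 57 + 58 + 42 = 427.
Each contributed unit returns 9.500 to the group, so the social optimum is full contribution by everyone: group total = 9.500 × 427 = 4056.50.
Efficiency loss = (9.500 − 1) × 427 = 3629.50.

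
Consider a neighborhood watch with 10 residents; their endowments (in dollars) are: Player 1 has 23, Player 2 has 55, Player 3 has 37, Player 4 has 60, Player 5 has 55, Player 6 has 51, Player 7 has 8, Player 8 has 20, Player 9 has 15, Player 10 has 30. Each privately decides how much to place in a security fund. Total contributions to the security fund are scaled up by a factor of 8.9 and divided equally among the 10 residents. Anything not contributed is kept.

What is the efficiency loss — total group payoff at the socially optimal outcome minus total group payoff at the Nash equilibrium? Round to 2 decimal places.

2796.60 dollars

The private return per contributed unit is 8.9/10 = 0.8900 < 1 for every player regardless of endowment, so the Nash equilibrium is zero contribution and the group total is Σ E_j = 23 + 55 + 37 + 60 + 55 + 51 + 8 + 20 + 15 + 30 = 354.
Each contributed unit returns 8.900 to the group, so the social optimum is full contribution by everyone: group total = 8.900 × 354 = 3150.60.
Efficiency loss = (8.900 − 1) × 354 = 2796.60.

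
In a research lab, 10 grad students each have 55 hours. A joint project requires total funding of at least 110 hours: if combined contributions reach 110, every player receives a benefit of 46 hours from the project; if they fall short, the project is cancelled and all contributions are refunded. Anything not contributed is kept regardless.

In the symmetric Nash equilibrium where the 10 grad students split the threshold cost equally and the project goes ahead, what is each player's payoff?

90 hours

Equal share of the threshold: 110/10 = 11.
At this profile no one gains by cutting their contribution: any cut drops the total below 110, the project is cancelled, contributions are refunded, and the deviator ends with 55, which is less than 55 − 11 + 46 = 90. Contributing more than 11 just wastes the excess. So contributing exactly 11 is a best response.
Each player's payoff: 55 − 11 + 46 = 90.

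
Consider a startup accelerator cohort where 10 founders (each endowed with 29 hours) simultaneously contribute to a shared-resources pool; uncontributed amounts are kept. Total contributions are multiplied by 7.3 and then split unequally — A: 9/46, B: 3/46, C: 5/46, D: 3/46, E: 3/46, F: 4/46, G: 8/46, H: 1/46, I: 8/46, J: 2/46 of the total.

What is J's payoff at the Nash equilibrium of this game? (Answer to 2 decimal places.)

56.61 hours

Each unit j contributes comes back to j as 7.3 × (j's share), so j prefers to contribute only if that share exceeds 1/7.3 = 0.1370; otherwise keeping the unit dominates.
The shares above 0.1370 belong to A, G and I, contributing 29 each; the remaining 7 contribute 0. Total contributed: 87.
J keeps 29 and receives 7.3 × 87 × 2/46 = 27.61 from the shared-resources pool, for a payoff of 56.61.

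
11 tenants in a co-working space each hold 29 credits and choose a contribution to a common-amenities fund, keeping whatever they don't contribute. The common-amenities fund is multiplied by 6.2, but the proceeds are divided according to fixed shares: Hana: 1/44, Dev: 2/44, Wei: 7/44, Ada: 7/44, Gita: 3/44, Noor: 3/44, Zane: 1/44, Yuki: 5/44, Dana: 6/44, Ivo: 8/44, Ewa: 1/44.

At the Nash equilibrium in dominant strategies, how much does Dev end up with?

37.17 credits

For player j, contributing a unit is worthwhile iff 6.2 × (j's share) ≥ 1, i.e. iff j's share is at least 0.1613.
Only Ivo (8/44) clears that bar, contributing 29; the remaining 10 contribute 0. Total contributed: 29.
Dev keeps 29 and receives 6.2 × 29 × 2/44 = 8.17 from the common-amenities fund, for a payoff of 37.17.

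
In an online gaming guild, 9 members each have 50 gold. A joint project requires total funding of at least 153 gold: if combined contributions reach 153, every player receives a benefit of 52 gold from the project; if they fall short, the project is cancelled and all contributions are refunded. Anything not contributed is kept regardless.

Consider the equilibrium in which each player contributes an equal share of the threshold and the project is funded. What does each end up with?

Equal share of the threshold: 153/9 = 17.
At this profile no one gains by cutting their contribution: any cut drops the total below 153, the project is cancelled, contributions are refunded, and the deviator ends with 50, which is less than 50 − 17 + 52 = 85. Contributing more than 17 just wastes the excess. So contributing exactly 17 is a best response.
Each player's payoff: 50 − 17 + 52 = 85.

85 gold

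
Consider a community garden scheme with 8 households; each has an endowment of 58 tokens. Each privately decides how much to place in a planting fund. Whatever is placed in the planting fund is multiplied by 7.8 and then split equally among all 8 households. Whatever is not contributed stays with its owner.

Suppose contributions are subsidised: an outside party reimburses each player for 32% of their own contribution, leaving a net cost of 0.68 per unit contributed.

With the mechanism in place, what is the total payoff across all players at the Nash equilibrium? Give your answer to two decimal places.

3767.68 tokens

The effective private return per unit is now (7.8/8) / 0.68 = 1.4338 > 1, so every player's dominant strategy flips to full contribution.
At the Nash equilibrium everyone contributes 58. Group total payoff = 8 × (58 × 0.32 + 7.8 × 58) = 3767.68.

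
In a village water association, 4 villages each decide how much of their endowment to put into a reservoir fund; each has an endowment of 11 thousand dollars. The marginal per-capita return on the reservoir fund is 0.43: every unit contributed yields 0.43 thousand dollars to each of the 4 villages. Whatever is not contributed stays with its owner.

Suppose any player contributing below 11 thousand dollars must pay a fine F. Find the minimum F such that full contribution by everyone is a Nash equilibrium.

Given the others contribute fully, the best deviation is to contribute 0 (any partial contribution still incurs the fine and gives up units whose private return 0.43 is below 1).
Deviating from 11 to 0 saves 11 thousand dollars but forfeits the deviator's share of the drop in the reservoir fund: 0.43 × 11 = 4.73.
So the deviation gain is 11 − 4.73 = 6.27, and the fine must be at least 6.27 thousand dollars to wipe it out.

6.27 thousand dollars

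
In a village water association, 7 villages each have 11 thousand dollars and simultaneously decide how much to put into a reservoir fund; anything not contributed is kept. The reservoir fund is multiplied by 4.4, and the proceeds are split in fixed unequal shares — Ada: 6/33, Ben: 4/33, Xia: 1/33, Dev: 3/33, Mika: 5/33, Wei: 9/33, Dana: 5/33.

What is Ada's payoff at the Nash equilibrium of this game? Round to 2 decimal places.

19.80 thousand dollars

For player j, contributing a unit is worthwhile iff 4.4 × (j's share) ≥ 1, i.e. iff j's share is at least 0.2273.
Wei alone (share 9/33) is above the threshold, contributing 11; the remaining 6 contribute 0. Total contributed: 11.
Ada keeps 11 and receives 4.4 × 11 × 6/33 = 8.80 from the reservoir fund, for a payoff of 19.80.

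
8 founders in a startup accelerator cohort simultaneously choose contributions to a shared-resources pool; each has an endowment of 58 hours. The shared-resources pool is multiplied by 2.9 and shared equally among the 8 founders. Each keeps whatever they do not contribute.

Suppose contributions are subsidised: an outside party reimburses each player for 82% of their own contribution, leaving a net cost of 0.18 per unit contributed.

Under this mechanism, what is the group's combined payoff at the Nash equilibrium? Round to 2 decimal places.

Under the mechanism each unit contributed yields (2.9/8) / 0.18 = 2.0139 back to its contributor per unit of net cost, which exceeds 1, making full contribution the dominant choice for everyone.
At the Nash equilibrium everyone contributes 58. Group total payoff = 8 × (58 × 0.82 + 2.9 × 58) = 1726.08.

1726.08 hours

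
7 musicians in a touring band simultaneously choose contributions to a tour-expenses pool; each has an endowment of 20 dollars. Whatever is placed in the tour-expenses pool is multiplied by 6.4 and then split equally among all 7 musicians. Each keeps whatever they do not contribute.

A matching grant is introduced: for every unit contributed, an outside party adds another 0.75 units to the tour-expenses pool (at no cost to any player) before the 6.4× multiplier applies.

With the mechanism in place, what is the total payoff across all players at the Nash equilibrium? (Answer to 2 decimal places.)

Under the mechanism each unit contributed yields 6.4 × 1.75 / 7 = 1.6000 back to its contributor per unit of net cost, which exceeds 1, making full contribution the dominant choice for everyone.
At the Nash equilibrium everyone contributes 20. Group total payoff = 6.4 × 1.75 × 140 = 1568.00.

1568.00 dollars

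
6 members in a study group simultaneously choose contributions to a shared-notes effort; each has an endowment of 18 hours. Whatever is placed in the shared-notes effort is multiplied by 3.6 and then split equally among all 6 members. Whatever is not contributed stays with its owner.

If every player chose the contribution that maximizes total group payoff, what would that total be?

388.80 hours

Each contributed unit returns 3.600 to the group as a whole (0.6000 to each of 6 players), which exceeds 1, so the social optimum is full contribution: group total = 3.600 × 108 = 388.80.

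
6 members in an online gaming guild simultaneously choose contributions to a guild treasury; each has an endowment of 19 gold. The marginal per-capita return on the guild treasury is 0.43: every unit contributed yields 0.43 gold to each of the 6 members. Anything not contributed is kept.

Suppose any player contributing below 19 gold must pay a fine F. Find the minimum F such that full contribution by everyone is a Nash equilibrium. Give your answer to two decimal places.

10.83 gold

Given the others contribute fully, the best deviation is to contribute 0 (any partial contribution still incurs the fine and gives up units whose private return 0.43 is below 1).
Deviating from 19 to 0 saves 19 gold but forfeits the deviator's share of the drop in the guild treasury: 0.43 × 19 = 8.17.
So the deviation gain is 19 − 8.17 = 10.83, and the fine must be at least 10.83 gold to wipe it out.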